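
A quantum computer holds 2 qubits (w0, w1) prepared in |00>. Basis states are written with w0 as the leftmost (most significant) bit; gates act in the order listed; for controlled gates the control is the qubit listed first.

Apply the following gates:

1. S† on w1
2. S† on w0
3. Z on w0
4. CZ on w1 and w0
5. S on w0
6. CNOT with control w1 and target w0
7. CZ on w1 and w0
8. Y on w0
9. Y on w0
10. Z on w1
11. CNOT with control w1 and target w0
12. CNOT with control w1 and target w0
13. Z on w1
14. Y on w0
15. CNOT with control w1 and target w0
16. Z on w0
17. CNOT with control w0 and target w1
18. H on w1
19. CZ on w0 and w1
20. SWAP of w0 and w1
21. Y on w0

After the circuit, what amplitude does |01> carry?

The amplitude on |01> is -sqrt(2)/2. Key observation: the block from step 9 through step 14 cancels to the identity and can be dropped.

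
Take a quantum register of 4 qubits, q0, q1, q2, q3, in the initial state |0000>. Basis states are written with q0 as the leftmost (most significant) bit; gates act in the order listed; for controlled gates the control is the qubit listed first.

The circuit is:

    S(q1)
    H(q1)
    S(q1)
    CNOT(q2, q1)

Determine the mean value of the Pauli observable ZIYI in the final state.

The expectation value of ZIYI is 0.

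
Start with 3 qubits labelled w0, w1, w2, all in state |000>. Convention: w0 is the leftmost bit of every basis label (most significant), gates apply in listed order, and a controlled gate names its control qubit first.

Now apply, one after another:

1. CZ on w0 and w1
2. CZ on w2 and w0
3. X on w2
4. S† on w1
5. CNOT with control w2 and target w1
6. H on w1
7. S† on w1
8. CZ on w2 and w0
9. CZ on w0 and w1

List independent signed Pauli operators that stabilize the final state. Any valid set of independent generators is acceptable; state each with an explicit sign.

One valid set of independent stabilizer generators is +IYI, +ZII, -IIZ (any independent generating set of the same group is equally correct).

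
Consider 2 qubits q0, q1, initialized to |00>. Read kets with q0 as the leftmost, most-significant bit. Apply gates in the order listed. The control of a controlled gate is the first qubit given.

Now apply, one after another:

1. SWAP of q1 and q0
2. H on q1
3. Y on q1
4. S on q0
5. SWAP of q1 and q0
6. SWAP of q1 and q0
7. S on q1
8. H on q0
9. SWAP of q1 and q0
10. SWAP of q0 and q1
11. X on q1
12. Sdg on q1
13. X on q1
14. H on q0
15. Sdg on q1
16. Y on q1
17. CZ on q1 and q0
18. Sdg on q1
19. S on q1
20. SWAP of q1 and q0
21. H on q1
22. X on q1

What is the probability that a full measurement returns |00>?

Outcome |00> occurs with probability 1/4. Key observation: the block from step 5 through step 6 cancels to the identity and can be dropped.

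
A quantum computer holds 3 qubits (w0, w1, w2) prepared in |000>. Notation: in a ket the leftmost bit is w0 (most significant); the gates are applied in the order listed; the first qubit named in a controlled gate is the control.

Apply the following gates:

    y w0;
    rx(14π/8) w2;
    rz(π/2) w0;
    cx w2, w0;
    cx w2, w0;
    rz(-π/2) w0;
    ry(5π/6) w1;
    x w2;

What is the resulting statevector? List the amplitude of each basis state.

The resulting statevector has amplitude 0 on |000>, 0 on |001>, 0 on |010>, 0 on |011>, sqrt(2 - sqrt(2))*(-sqrt(2) + sqrt(6))/8 on |100>, -sqrt(6)*I*sqrt(sqrt(2) + 2)/8 + sqrt(2)*I*sqrt(sqrt(2) + 2)/8 on |101>, sqrt(2 - sqrt(2))*(sqrt(2) + sqrt(6))/8 on |110>, -sqrt(6)*I*sqrt(sqrt(2) + 2)/8 - sqrt(2)*I*sqrt(sqrt(2) + 2)/8 on |111>. Key observation: gates 3-6 undo each other exactly, leaving only the rest of the circuit to track.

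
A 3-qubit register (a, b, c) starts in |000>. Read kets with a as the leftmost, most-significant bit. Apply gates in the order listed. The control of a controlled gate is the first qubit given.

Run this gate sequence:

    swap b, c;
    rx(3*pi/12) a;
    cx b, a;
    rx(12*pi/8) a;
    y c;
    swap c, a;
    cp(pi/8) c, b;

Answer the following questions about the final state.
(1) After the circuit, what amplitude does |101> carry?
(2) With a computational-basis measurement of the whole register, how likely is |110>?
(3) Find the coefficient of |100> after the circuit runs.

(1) |101> carries amplitude sqrt(2)*(-sqrt(2 - sqrt(2)) + sqrt(sqrt(2) + 2))/4 in the final state.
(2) Outcome |110> occurs with probability 0.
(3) The final state's coefficient on |100> equals -sqrt(2)*I*sqrt(sqrt(2) + 2)/4 - sqrt(2)*I*sqrt(2 - sqrt(2))/4.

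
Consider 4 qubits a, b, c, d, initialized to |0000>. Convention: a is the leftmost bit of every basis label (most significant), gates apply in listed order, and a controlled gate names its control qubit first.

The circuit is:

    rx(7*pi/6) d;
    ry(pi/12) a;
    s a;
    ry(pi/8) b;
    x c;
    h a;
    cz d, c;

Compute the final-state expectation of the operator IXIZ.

The observable IXIZ averages to -sqrt(6 - 3*sqrt(2))/4.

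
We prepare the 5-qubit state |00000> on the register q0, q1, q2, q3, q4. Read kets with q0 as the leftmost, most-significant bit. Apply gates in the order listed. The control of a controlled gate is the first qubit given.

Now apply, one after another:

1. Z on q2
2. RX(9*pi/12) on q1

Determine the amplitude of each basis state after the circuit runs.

After the circuit, the state carries amplitude sqrt(2 - sqrt(2))/2 on |00000>, -I*sqrt(sqrt(2) + 2)/2 on |01000>, and 0 on every other basis state.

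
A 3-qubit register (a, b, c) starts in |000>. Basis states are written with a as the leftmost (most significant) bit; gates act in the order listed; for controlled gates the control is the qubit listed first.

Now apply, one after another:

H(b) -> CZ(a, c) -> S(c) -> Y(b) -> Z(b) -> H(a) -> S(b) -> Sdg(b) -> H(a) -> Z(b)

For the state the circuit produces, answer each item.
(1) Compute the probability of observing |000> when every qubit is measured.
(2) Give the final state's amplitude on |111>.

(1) A full measurement returns |000> with probability 1/2.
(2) The amplitude on |111> is 0.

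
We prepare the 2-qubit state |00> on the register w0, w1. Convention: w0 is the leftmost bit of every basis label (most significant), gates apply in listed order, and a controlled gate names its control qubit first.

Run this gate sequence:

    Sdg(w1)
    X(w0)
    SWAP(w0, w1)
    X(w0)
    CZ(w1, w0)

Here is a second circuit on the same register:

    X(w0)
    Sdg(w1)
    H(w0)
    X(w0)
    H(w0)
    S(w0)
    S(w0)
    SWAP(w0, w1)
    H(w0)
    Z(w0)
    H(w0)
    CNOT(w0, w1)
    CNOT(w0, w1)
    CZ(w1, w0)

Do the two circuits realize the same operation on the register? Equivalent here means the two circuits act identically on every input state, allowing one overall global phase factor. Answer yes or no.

Yes, they are equivalent — the unitaries differ by at most a global phase.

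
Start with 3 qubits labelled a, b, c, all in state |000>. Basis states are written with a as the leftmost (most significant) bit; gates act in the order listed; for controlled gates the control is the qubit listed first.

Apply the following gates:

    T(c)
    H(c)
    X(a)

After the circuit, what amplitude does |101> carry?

|101> carries amplitude sqrt(2)/2 in the final state.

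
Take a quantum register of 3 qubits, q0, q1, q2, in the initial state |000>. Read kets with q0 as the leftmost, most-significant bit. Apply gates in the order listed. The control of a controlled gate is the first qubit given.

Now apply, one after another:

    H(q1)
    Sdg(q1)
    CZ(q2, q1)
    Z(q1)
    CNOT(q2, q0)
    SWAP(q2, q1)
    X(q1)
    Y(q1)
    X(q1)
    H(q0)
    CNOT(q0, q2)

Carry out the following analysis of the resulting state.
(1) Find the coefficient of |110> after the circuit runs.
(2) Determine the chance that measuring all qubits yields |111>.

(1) The final state's coefficient on |110> equals 1/2.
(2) The probability of measuring |111> is 1/4.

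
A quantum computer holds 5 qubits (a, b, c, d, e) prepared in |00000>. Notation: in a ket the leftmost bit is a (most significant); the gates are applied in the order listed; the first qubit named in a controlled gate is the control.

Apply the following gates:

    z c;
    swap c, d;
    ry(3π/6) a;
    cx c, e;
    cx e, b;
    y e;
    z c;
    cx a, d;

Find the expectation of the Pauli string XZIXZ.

In the final state, XZIXZ has expectation -1.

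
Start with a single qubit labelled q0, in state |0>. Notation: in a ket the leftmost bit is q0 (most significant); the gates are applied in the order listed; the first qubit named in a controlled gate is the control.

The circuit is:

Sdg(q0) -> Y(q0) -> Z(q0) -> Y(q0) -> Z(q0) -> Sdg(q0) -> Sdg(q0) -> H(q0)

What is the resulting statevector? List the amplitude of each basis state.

After the circuit, the state carries amplitude -sqrt(2)/2 on |0>, -sqrt(2)/2 on |1>.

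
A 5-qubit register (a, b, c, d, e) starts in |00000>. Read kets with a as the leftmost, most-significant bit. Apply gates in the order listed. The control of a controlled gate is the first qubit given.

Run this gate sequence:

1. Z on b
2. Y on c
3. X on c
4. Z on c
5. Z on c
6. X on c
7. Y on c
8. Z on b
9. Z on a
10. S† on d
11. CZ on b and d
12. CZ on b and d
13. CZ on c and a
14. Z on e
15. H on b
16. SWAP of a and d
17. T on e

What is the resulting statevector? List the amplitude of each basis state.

The resulting statevector has amplitude sqrt(2)/2 on |00000>, sqrt(2)/2 on |01000>, and 0 on every other basis state.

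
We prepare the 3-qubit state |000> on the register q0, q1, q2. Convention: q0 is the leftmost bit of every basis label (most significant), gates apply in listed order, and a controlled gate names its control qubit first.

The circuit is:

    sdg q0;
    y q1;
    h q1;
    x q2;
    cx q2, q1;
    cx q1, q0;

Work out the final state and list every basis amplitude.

The resulting statevector has amplitude -sqrt(2)*I/2 on |001>, sqrt(2)*I/2 on |111>, and 0 on every other basis state.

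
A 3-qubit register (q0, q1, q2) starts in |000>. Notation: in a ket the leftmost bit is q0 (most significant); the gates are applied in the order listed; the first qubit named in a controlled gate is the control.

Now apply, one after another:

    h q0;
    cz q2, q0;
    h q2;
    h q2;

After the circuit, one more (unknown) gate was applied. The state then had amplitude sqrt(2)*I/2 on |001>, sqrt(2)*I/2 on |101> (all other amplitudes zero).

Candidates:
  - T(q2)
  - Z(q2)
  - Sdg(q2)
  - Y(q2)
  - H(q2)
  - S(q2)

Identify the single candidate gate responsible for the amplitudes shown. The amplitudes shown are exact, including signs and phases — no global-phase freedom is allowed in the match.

It was Y(q2) that produced the state shown. Key observation: gates 3-4 undo each other exactly, leaving only the rest of the circuit to track.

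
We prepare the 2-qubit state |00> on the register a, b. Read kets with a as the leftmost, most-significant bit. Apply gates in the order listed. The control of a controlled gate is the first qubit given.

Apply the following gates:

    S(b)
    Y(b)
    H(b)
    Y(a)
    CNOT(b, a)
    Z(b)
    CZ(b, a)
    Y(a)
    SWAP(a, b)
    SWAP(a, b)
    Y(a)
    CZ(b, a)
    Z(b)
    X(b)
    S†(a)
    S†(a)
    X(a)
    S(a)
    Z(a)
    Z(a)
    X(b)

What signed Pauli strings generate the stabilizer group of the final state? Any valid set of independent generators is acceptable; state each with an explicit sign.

The stabilizer group can be generated by +XY, +ZZ, among other valid generating sets. Key observation: gates 6-13 undo each other exactly, leaving only the rest of the circuit to track.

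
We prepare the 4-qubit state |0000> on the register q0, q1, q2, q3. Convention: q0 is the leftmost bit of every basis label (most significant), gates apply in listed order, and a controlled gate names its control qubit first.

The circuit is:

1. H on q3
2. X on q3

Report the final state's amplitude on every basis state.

After the circuit, the state carries amplitude sqrt(2)/2 on |0000>, sqrt(2)/2 on |0001>, and 0 on every other basis state.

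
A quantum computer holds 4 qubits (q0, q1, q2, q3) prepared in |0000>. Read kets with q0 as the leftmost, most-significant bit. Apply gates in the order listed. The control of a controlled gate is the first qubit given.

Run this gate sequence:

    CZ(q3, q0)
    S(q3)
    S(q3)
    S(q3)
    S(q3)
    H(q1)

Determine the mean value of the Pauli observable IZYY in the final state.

The observable IZYY averages to 0. Key observation: steps 2-5 multiply out to the identity, so the circuit reduces to the remaining gates.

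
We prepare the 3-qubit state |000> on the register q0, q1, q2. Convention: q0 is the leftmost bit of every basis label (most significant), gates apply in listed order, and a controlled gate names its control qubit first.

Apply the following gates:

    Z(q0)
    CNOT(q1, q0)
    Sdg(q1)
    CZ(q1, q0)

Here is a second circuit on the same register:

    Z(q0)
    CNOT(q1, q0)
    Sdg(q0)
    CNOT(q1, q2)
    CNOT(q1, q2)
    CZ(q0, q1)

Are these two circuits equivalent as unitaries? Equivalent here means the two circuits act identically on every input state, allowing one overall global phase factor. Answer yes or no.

No: there is an input state on which the two circuits produce genuinely different outputs (not merely differing by a phase).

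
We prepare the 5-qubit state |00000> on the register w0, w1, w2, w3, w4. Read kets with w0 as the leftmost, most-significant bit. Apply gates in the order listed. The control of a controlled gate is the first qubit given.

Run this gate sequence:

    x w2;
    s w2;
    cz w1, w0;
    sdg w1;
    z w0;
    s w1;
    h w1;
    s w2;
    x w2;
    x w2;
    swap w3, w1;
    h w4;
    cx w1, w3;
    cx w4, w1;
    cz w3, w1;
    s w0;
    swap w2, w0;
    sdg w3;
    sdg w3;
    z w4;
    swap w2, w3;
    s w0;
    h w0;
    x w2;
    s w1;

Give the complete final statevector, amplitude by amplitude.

After the circuit, the state carries amplitude sqrt(2)*I/4 on |00000>, -sqrt(2)*I/4 on |00100>, -sqrt(2)/4 on |01001>, -sqrt(2)/4 on |01101>, -sqrt(2)*I/4 on |10000>, sqrt(2)*I/4 on |10100>, sqrt(2)/4 on |11001>, sqrt(2)/4 on |11101>, and 0 on every other basis state. Key observation: gates 9-10 undo each other exactly, leaving only the rest of the circuit to track.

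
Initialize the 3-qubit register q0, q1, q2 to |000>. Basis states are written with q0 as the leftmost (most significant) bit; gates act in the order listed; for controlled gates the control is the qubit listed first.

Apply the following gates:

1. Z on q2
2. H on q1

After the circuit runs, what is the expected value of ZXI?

In the final state, ZXI has expectation 1.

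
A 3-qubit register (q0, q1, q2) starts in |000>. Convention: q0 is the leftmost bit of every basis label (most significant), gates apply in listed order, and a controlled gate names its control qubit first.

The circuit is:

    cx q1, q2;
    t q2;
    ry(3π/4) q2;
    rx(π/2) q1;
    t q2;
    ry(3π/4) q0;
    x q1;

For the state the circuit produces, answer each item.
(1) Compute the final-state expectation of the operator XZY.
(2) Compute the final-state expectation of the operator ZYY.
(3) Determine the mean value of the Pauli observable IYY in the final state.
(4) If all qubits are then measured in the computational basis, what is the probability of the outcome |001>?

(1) The observable XZY averages to 0.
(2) The observable ZYY averages to -sqrt(2)/4.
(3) The observable IYY averages to 1/2.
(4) A full measurement returns |001> with probability 1/16.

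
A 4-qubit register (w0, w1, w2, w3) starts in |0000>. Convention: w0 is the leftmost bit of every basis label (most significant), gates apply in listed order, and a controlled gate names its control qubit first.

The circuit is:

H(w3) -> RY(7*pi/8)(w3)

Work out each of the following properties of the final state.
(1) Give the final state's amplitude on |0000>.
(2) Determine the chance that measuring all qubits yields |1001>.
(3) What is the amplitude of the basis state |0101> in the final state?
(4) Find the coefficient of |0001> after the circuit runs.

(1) |0000> carries amplitude -sin(3*pi/16) in the final state.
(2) A full measurement returns |1001> with probability 0.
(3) The final state's coefficient on |0101> equals 0.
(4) The amplitude on |0001> is sin(5*pi/16).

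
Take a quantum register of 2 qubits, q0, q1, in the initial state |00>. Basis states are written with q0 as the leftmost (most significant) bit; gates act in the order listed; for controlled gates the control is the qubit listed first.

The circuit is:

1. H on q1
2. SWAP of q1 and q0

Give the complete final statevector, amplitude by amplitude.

The resulting statevector has amplitude sqrt(2)/2 on |00>, 0 on |01>, sqrt(2)/2 on |10>, 0 on |11>.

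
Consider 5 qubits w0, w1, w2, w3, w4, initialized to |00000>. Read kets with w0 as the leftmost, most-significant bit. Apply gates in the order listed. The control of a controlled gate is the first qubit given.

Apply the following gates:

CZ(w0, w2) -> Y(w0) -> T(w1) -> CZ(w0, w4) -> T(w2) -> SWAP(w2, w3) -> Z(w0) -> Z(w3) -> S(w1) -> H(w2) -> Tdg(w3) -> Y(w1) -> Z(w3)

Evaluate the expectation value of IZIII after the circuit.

In the final state, IZIII has expectation -1.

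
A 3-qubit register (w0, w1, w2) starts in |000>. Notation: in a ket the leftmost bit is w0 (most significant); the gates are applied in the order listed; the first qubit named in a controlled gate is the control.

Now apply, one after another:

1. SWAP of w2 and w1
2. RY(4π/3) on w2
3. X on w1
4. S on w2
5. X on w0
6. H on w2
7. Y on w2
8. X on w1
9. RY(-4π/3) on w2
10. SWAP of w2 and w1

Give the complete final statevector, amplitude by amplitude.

The resulting statevector has amplitude (1 - I)*(sqrt(6) - sqrt(2)*(1 + 2*I))/8 on |100>, (1 - I)*(sqrt(6) + sqrt(2)*(1 + 2*I))/8 on |110>, and 0 on every other basis state.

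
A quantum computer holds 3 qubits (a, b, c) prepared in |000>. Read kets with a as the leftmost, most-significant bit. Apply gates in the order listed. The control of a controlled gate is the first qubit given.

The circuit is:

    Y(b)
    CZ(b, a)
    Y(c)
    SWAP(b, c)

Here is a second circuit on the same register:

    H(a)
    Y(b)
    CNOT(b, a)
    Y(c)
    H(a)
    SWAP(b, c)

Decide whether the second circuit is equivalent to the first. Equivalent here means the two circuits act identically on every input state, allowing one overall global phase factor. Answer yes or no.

Yes: on every input state the two circuits agree up to one overall phase factor.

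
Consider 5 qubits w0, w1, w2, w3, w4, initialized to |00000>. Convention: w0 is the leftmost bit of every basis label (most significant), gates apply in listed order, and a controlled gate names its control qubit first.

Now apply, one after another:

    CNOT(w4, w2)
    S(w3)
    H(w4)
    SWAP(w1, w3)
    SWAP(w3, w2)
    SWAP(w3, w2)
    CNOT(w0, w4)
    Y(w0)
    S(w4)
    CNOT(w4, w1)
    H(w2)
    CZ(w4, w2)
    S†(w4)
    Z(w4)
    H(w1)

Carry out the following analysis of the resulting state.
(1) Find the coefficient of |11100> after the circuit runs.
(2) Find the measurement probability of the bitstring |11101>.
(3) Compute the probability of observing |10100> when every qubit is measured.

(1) |11100> carries amplitude sqrt(2)*I/4 in the final state. Key observation: steps 5-6 multiply out to the identity, so the circuit reduces to the remaining gates.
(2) Outcome |11101> occurs with probability 1/8.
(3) The probability of measuring |10100> is 1/8.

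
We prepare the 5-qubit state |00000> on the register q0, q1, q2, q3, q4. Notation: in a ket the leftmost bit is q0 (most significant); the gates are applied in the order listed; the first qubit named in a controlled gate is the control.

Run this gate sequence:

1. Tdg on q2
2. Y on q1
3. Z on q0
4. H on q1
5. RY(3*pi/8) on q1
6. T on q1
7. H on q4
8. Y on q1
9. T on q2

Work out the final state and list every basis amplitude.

The final amplitudes are -sqrt(2)*exp(I*pi/4)*sin(pi/16)/2 on |00000>, -sqrt(2)*exp(I*pi/4)*sin(pi/16)/2 on |00001>, -sqrt(2)*cos(pi/16)/2 on |01000>, -sqrt(2)*cos(pi/16)/2 on |01001>, and 0 on every other basis state.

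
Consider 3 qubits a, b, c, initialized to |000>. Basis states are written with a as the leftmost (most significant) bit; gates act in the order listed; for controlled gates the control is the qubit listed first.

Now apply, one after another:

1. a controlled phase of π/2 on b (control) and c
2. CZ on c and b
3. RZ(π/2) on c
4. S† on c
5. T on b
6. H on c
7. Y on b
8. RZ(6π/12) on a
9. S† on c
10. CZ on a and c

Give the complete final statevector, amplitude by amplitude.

After the circuit, the state carries amplitude sqrt(2)/2 on |010>, -sqrt(2)*I/2 on |011>, and 0 on every other basis state.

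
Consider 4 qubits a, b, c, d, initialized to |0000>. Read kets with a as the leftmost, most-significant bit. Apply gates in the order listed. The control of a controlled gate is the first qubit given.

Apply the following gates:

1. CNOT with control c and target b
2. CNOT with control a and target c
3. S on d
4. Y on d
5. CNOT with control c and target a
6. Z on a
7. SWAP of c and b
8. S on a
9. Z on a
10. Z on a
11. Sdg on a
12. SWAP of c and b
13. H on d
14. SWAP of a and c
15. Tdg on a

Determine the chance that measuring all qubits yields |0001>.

The probability of measuring |0001> is 1/2. Key observation: steps 7-12 multiply out to the identity, so the circuit reduces to the remaining gates.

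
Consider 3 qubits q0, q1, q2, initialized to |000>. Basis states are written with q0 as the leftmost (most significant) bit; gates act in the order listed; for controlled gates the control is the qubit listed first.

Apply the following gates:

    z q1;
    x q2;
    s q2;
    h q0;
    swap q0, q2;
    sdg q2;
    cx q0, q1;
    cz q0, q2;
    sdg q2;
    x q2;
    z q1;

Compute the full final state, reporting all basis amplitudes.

The resulting statevector has amplitude -sqrt(2)*I/2 on |110>, -sqrt(2)*I/2 on |111>, and 0 on every other basis state.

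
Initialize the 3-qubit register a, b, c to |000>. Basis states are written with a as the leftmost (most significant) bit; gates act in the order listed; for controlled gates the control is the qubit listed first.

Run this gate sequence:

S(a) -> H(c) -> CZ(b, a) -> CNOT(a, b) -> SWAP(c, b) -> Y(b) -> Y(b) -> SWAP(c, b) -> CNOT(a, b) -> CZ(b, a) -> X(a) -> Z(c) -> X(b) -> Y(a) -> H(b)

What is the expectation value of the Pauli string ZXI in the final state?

The observable ZXI averages to -1. Key observation: gates 3-10 undo each other exactly, leaving only the rest of the circuit to track.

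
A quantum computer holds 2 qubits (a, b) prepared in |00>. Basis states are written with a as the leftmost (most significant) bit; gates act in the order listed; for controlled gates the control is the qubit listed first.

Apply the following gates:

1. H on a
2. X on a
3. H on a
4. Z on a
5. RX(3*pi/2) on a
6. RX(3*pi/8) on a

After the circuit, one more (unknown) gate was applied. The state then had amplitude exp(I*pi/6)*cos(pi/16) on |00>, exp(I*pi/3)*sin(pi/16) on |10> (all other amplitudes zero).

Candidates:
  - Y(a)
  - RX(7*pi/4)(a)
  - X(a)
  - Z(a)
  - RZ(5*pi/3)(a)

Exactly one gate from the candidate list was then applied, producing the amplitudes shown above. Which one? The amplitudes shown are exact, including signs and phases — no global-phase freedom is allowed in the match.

The applied gate was RZ(5*pi/3)(a). Key observation: steps 1-4 multiply out to the identity, so the circuit reduces to the remaining gates.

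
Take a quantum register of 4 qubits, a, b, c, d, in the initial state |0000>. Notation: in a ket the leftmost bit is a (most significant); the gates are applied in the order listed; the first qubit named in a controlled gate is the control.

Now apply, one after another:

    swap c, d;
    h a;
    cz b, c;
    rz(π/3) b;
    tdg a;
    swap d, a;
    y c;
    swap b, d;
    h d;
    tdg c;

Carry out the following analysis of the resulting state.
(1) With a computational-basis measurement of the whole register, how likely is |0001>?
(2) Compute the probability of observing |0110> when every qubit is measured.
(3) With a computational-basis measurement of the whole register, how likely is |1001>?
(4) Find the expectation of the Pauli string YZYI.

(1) Outcome |0001> occurs with probability 0.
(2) A full measurement returns |0110> with probability 1/4.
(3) The probability of measuring |1001> is 0.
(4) The expectation value of YZYI is 0.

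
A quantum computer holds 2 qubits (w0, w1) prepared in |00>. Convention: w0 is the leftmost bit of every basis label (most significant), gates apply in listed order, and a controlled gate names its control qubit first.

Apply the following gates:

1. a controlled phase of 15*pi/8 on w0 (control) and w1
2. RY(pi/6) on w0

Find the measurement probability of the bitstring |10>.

Outcome |10> occurs with probability 1/2 - sqrt(3)/4.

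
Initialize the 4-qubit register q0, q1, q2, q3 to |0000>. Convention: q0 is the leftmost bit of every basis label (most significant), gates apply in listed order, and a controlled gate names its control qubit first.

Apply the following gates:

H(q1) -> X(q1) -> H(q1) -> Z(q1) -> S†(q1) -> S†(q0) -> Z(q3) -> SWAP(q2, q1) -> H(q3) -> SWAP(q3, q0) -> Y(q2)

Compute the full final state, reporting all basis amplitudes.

The final amplitudes are sqrt(2)*I/2 on |0010>, sqrt(2)*I/2 on |1010>, and 0 on every other basis state. Key observation: gates 1-4 undo each other exactly, leaving only the rest of the circuit to track.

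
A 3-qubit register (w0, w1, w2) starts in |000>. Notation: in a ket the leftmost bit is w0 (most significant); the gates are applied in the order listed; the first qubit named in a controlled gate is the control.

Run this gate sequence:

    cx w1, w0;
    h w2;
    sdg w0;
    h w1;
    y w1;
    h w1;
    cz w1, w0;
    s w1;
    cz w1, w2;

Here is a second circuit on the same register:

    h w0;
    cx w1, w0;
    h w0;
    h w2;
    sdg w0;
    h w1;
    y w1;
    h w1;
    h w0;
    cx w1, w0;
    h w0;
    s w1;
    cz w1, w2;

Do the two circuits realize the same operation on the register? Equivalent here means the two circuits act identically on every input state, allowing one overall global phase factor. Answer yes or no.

No — the two circuits implement different unitaries, even allowing a global phase.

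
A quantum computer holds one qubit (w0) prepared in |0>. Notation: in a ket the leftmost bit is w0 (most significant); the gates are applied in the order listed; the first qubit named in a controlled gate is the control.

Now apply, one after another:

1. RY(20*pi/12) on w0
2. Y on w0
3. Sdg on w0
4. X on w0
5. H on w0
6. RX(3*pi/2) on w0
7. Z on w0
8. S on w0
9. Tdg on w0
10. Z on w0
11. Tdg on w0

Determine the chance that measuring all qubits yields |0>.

Outcome |0> occurs with probability sqrt(3)/4 + 1/2.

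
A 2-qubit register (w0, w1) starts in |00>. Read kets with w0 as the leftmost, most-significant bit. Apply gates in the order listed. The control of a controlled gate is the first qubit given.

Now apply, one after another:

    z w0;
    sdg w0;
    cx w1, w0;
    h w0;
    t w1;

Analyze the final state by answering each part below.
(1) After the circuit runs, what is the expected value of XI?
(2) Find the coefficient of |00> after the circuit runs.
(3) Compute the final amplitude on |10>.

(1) The observable XI averages to 1.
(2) The final state's coefficient on |00> equals sqrt(2)/2.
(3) The amplitude on |10> is sqrt(2)/2.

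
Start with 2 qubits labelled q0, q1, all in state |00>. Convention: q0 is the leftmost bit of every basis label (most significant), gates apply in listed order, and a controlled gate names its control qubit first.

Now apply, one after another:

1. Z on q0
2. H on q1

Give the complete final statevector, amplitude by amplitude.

After the circuit, the state carries amplitude sqrt(2)/2 on |00>, sqrt(2)/2 on |01>, 0 on |10>, 0 on |11>.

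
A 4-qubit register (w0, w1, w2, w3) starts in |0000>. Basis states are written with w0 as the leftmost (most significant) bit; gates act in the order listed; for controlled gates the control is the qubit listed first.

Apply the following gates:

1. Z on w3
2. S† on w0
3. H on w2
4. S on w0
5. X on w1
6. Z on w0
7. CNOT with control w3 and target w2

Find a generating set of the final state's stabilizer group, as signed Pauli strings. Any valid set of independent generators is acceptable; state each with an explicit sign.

One valid set of independent stabilizer generators is +IIXI, +ZIII, -IZII, +IIIZ (any independent generating set of the same group is equally correct).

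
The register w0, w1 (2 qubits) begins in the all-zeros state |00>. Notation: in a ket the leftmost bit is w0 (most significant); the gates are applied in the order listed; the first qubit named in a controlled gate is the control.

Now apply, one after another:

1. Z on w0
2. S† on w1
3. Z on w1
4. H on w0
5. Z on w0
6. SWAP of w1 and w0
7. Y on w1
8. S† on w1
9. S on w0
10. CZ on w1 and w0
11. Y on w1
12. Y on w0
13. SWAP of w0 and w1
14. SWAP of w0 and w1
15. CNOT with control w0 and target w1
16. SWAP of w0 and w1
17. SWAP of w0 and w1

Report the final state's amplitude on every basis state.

The resulting statevector has amplitude 0 on |00>, 0 on |01>, -sqrt(2)*I/2 on |10>, sqrt(2)/2 on |11>.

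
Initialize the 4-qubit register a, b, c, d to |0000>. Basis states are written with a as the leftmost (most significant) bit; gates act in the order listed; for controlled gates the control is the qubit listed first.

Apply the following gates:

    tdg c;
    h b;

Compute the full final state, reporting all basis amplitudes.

After the circuit, the state carries amplitude sqrt(2)/2 on |0000>, sqrt(2)/2 on |0100>, and 0 on every other basis state.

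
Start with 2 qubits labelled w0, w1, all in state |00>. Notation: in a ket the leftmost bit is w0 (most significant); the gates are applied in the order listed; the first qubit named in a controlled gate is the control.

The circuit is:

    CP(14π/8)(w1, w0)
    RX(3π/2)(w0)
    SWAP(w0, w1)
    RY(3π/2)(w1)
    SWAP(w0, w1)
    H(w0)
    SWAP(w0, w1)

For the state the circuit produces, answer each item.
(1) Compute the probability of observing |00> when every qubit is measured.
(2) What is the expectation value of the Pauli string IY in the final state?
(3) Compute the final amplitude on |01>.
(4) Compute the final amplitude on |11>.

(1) The probability of measuring |00> is 1/2.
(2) In the final state, IY has expectation -1.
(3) The final state's coefficient on |01> equals sqrt(2)/2.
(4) |11> carries amplitude 0 in the final state.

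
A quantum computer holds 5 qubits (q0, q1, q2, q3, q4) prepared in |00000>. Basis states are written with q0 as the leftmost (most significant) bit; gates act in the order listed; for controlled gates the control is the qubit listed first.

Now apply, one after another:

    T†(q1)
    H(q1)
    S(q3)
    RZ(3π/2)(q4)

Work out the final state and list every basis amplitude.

The final amplitudes are -sqrt(2)*exp(I*pi/4)/2 on |00000>, -sqrt(2)*exp(I*pi/4)/2 on |01000>, and 0 on every other basis state.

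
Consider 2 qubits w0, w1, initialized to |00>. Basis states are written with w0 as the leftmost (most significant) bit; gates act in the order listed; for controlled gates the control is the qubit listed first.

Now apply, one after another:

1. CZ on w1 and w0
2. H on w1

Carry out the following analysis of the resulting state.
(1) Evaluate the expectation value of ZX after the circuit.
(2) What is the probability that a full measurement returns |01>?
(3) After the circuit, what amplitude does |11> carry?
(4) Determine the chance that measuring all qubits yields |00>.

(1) The expectation value of ZX is 1.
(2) Outcome |01> occurs with probability 1/2.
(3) The amplitude on |11> is 0.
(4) The probability of measuring |00> is 1/2.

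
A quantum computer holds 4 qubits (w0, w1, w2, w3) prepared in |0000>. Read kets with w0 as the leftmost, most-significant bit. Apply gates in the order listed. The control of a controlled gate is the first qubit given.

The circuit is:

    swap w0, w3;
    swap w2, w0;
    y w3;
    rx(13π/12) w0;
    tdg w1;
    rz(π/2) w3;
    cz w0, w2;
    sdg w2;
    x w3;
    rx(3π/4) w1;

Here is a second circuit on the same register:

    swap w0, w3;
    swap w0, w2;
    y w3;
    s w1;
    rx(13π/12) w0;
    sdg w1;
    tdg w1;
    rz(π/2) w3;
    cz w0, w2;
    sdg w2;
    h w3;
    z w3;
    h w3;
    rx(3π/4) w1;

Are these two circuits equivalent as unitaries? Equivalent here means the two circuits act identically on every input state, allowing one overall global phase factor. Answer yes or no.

Yes — the two circuits implement the same unitary up to a global phase.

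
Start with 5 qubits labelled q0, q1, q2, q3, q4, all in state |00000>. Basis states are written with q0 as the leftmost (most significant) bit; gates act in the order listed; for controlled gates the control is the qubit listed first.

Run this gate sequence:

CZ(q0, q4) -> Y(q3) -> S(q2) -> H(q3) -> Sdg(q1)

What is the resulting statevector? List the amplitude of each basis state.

The final amplitudes are sqrt(2)*I/2 on |00000>, -sqrt(2)*I/2 on |00010>, and 0 on every other basis state.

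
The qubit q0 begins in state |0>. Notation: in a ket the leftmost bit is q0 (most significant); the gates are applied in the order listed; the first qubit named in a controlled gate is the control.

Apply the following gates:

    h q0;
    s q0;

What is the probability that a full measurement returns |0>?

A full measurement returns |0> with probability 1/2.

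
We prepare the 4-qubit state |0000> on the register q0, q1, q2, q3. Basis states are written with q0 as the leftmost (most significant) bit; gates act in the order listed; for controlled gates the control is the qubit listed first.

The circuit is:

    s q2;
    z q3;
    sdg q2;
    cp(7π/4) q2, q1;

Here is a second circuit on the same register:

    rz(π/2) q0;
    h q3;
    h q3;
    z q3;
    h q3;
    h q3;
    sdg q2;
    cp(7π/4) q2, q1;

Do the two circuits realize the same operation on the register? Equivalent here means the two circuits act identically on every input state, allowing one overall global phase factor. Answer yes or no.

No: there is an input state on which the two circuits produce genuinely different outputs (not merely differing by a phase).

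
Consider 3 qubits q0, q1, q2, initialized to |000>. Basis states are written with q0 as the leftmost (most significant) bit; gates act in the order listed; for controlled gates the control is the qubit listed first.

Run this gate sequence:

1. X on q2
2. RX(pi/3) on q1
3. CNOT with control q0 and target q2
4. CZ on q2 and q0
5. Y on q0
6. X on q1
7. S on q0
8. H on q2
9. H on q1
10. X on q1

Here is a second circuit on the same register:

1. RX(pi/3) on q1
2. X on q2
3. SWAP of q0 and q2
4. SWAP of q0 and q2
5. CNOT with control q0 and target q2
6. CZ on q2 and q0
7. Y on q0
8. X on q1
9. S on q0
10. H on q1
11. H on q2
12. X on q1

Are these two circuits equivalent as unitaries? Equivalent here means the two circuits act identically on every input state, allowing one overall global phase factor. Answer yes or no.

Yes — the two circuits implement the same unitary up to a global phase.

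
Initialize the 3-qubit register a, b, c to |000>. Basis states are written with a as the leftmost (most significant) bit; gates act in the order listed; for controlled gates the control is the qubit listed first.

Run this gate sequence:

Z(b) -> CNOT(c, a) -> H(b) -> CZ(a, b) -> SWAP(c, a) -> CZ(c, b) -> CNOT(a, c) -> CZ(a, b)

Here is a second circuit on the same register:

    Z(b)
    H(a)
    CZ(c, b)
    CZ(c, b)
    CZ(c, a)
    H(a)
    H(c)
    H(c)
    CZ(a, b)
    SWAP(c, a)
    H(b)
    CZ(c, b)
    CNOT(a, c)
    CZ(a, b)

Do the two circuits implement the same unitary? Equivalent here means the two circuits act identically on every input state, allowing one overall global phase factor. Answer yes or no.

No: there is an input state on which the two circuits produce genuinely different outputs (not merely differing by a phase).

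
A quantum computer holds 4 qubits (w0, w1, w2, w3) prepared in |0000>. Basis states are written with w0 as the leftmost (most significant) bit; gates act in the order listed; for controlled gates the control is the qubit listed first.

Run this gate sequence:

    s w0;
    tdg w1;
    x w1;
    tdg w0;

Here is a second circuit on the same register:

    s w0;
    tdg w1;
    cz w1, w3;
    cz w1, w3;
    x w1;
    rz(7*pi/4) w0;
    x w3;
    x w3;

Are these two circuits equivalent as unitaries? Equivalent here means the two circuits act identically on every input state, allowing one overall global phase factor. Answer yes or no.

Yes — the two circuits implement the same unitary up to a global phase.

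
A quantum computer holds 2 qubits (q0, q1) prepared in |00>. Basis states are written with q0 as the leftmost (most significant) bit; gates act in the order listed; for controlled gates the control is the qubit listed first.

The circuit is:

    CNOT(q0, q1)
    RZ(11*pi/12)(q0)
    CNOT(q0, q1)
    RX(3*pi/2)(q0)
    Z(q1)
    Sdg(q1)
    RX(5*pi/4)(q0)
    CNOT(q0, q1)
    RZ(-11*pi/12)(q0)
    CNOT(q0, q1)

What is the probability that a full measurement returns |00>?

The probability of measuring |00> is 1/2 - sqrt(2)/4.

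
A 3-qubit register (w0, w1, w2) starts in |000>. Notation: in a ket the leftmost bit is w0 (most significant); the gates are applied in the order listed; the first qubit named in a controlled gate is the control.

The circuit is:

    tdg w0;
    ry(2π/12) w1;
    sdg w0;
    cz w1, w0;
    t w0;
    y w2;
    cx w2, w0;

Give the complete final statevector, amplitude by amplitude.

After the circuit, the state carries amplitude I*(sqrt(2) + sqrt(6))/4 on |101>, I*(-sqrt(2) + sqrt(6))/4 on |111>, and 0 on every other basis state.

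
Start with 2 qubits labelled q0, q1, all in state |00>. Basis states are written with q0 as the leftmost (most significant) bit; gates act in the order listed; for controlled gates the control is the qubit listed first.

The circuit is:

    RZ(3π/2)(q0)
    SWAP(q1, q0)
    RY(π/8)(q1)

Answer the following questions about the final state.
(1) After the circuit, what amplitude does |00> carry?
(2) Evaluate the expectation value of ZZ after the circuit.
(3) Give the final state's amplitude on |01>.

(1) |00> carries amplitude -exp(I*pi/4)*cos(pi/16) in the final state.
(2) The observable ZZ averages to sqrt(sqrt(2) + 2)/2.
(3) The amplitude on |01> is -exp(I*pi/4)*sin(pi/16).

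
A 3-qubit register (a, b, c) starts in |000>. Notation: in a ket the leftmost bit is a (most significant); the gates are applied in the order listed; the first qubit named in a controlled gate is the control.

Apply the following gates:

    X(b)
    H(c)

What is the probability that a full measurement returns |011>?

A full measurement returns |011> with probability 1/2.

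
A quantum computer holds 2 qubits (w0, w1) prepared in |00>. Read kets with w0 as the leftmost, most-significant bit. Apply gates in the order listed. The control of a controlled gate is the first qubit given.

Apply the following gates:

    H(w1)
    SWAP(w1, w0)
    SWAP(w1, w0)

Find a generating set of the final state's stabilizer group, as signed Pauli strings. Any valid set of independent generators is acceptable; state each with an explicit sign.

The stabilizer group can be generated by +IX, +ZI, among other valid generating sets.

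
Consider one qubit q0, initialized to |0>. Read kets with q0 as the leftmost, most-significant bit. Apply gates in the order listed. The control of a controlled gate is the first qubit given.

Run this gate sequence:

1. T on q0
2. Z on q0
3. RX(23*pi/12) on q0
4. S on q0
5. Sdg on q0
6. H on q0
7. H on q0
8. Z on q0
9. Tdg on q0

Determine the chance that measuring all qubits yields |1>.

A full measurement returns |1> with probability -sqrt(6)/8 - sqrt(2)/8 + 1/2.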